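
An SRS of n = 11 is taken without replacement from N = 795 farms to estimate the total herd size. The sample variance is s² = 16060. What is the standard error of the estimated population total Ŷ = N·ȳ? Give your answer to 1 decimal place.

Var(Ŷ) = N²·Var(ȳ) = N²·(1 − n/N)·s²/n.
f = 11/795 = 0.01383648; Var(ȳ) = 0.98616352·16060/11 = 1439.7987.
Var(Ŷ) = 795² · 1439.7987 = 9.0998877 × 10^8.
SE(Ŷ) = √(9.0998877 × 10^8) = 30166.0.

30166.0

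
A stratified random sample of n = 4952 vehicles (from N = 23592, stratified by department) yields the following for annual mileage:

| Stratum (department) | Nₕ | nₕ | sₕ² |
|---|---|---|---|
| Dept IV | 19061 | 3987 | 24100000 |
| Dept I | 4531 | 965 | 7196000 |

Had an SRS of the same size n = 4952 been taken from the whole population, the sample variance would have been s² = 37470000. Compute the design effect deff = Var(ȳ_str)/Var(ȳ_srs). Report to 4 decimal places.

0.5582

Var(ȳ_str) = Σ Wₕ²(1−fₕ)sₕ²/nₕ with Wₕ = Nₕ/23592:
  Dept IV: (19061/23592)²·(1−3987/19061)·24100000/3987 = 3120.4374
  Dept I: (4531/23592)²·(1−965/4531)·7196000/965 = 216.47598
  → Var(ȳ_str) = 3336.9134.
Var(ȳ_srs) = (1 − 4952/23592)·37470000/4952 = 5978.3895.
deff = 3336.9134 / 5978.3895 = 0.5582.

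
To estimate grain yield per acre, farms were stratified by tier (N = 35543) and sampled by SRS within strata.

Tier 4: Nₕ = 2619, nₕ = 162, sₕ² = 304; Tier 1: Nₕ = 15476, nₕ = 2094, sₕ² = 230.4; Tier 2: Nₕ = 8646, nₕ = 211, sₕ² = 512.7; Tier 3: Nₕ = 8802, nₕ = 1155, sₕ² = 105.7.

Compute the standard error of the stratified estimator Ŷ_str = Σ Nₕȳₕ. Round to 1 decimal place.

14772.6

Var(Ŷ_str) = Σₕ Nₕ²(1 − fₕ)sₕ²/nₕ.
Tier 4: 2619²·(1 − 162/2619)·304/162 = 1.2075336 × 10^7.
Tier 1: 15476²·(1 − 2094/15476)·230.4/2094 = 2.2786916 × 10^7.
Tier 2: 8646²·(1 − 211/8646)·512.7/211 = 1.7720713 × 10^8.
Tier 3: 8802²·(1 − 1155/8802)·105.7/1155 = 6.1597836 × 10^6.
Sum = 2.1822917 × 10^8.
SE = √(2.1822917 × 10^8) = 14772.6.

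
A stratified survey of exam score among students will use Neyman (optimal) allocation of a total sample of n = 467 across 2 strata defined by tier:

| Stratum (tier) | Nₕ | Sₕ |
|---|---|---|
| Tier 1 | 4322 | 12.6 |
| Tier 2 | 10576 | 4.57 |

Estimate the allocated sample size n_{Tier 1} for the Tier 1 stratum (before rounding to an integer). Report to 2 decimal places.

Neyman allocation: nₕ = n·NₕSₕ / Σⱼ NⱼSⱼ.
Σ NⱼSⱼ = 4322·12.6 + 10576·4.57 = 102789.52.
n_{Tier 1} = 467·4322·12.6 / 102789.52 = 247.41.

247.41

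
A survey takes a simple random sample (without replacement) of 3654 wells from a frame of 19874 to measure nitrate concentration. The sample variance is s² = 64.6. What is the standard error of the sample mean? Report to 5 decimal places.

Under SRS without replacement, Var(ȳ) = (1 − f)·s²/n with f = n/N = 3654/19874 = 0.18385831.
Var(ȳ) = (1 − 0.18385831)·64.6/3654 = 0.81614169·0.017679256 = 0.014428778.
SE(ȳ) = √(0.014428778) = 0.12012.

0.12012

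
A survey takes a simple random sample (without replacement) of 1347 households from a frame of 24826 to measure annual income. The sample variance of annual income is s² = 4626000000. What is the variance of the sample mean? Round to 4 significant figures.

Under SRS without replacement, Var(ȳ) = (1 − f)·s²/n with f = n/N = 1347/24826 = 0.05425763.
Var(ȳ) = (1 − 0.05425763)·4626000000/1347 = 0.94574237·3.4342984 × 10^6 = 3.2479615 × 10^6.

3.248 × 10^6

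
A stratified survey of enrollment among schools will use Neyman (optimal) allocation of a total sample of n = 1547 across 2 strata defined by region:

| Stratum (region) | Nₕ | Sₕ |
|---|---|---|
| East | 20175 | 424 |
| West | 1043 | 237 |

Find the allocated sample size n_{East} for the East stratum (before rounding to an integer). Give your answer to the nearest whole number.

1504

Neyman allocation: nₕ = n·NₕSₕ / Σⱼ NⱼSⱼ.
Σ NⱼSⱼ = 20175·424 + 1043·237 = 8.801391 × 10^6.
n_{East} = 1547·20175·424 / (8.801391 × 10^6) = 1504.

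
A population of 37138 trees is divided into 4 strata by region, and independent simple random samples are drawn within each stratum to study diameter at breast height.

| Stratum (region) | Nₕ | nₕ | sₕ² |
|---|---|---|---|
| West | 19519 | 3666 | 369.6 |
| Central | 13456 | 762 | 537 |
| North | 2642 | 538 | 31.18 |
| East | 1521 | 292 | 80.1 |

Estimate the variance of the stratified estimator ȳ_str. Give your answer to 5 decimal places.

Var(ȳ_str) = Σₕ Wₕ²(1 − fₕ)sₕ²/nₕ with Wₕ = Nₕ/N, N = 37138.
West: Wₕ = 0.52558027; term = 0.52558027²·(1 − 0.18781700)·369.6/3666 = 0.022618901.
Central: Wₕ = 0.36232430; term = 0.36232430²·(1 − 0.05662901)·537/762 = 0.087276388.
North: Wₕ = 0.07114007; term = 0.07114007²·(1 − 0.20363361)·31.18/538 = 2.3357984 × 10^-4.
East: Wₕ = 0.04095536; term = 0.04095536²·(1 − 0.19197896)·80.1/292 = 3.717866 × 10^-4.
Sum = 0.11050066.

0.11050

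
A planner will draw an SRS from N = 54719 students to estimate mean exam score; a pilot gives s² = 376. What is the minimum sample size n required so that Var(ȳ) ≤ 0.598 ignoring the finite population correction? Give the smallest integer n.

Without fpc, n₀ = s²/D = 376/0.598 = 628.7625.
Rounding up, n = 629.

629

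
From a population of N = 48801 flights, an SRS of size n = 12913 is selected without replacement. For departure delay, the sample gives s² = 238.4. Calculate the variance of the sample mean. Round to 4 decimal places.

Under SRS without replacement, Var(ȳ) = (1 − f)·s²/n with f = n/N = 12913/48801 = 0.26460523.
Var(ȳ) = (1 − 0.26460523)·238.4/12913 = 0.73539477·0.018462015 = 0.013576869.

0.0136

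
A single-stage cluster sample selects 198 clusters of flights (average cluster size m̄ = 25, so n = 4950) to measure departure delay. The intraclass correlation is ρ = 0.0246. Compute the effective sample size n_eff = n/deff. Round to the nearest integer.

3112

deff = 1 + (25 − 1)·0.0246 = 1 + 0.5904 = 1.5904.
n_eff = 4950 / 1.5904 = 3112.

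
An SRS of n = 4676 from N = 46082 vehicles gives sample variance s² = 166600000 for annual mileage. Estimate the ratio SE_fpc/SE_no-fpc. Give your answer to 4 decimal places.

f = n/N = 4676/46082 = 0.10147129.
SE_no-fpc = √(s²/n) = 188.75577; SE_fpc = √((1−f)s²/n) = 178.92302.
Ratio = √(1−f) = 0.94790754.

0.9479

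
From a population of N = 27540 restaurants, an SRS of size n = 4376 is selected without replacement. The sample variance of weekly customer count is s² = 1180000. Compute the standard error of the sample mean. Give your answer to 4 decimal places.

Under SRS without replacement, Var(ȳ) = (1 − f)·s²/n with f = n/N = 4376/27540 = 0.15889615.
Var(ȳ) = (1 − 0.15889615)·1180000/4376 = 0.84110385·269.65265 = 226.80588.
SE(ȳ) = √(226.80588) = 15.0601.

15.0601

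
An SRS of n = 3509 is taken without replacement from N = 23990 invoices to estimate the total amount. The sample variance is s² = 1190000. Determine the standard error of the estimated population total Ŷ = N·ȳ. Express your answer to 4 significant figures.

408200

Var(Ŷ) = N²·Var(ȳ) = N²·(1 − n/N)·s²/n.
f = 3509/23990 = 0.14626928; Var(ȳ) = 0.85373072·1190000/3509 = 289.52396.
Var(Ŷ) = 23990² · 289.52396 = 1.6662686 × 10^11.
SE(Ŷ) = √(1.6662686 × 10^11) = 408200.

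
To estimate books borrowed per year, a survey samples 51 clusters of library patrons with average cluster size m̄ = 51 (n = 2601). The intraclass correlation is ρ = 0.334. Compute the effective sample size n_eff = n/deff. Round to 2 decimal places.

146.95

deff = 1 + (51 − 1)·0.334 = 1 + 16.7 = 17.7.
n_eff = 2601 / 17.7 = 146.95.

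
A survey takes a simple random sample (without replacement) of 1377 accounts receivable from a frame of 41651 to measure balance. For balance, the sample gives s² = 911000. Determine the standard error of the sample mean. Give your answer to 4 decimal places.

25.2925

Under SRS without replacement, Var(ȳ) = (1 − f)·s²/n with f = n/N = 1377/41651 = 0.03306043.
Var(ȳ) = (1 − 0.03306043)·911000/1377 = 0.96693957·661.58315 = 639.71093.
SE(ȳ) = √(639.71093) = 25.2925.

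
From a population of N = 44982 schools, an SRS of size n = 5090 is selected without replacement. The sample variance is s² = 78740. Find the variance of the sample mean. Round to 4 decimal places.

Under SRS without replacement, Var(ȳ) = (1 − f)·s²/n with f = n/N = 5090/44982 = 0.11315637.
Var(ȳ) = (1 − 0.11315637)·78740/5090 = 0.88684363·15.469548 = 13.71907.

13.7191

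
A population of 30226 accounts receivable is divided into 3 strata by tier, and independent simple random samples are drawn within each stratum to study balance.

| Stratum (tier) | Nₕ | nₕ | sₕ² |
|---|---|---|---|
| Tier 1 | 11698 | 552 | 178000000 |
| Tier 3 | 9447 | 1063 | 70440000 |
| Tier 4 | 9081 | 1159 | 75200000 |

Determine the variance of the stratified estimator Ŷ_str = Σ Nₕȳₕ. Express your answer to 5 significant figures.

Var(Ŷ_str) = Σₕ Nₕ²(1 − fₕ)sₕ²/nₕ.
Tier 1: 11698²·(1 − 552/11698)·178000000/552 = 4.2044731 × 10^13.
Tier 3: 9447²·(1 − 1063/9447)·70440000/1063 = 5.2484525 × 10^12.
Tier 4: 9081²·(1 − 1159/9081)·75200000/1159 = 4.6676998 × 10^12.
Sum = 5.1960883 × 10^13.

5.1961 × 10^13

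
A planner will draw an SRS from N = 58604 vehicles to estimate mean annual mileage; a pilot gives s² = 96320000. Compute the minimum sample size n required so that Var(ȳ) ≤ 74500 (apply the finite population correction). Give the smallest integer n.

Without fpc, n₀ = s²/D = 96320000/74500 = 1292.8859.
With fpc, (1 − n/N)·s²/n ≤ D requires n ≥ n₀/(1 + n₀/N) = 1292.8859/(1 + 1292.8859/58604) = 1264.9787.
Rounding up, n = 1265.

1265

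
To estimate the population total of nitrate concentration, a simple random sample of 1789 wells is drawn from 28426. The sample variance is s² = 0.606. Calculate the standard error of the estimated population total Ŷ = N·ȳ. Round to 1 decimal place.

Var(Ŷ) = N²·Var(ȳ) = N²·(1 − n/N)·s²/n.
f = 1789/28426 = 0.06293534; Var(ȳ) = 0.93706466·0.606/1789 = 3.1741821 × 10^-4.
Var(Ŷ) = 28426² · (3.1741821 × 10^-4) = 256485.81.
SE(Ŷ) = √(256485.81) = 506.4.

506.4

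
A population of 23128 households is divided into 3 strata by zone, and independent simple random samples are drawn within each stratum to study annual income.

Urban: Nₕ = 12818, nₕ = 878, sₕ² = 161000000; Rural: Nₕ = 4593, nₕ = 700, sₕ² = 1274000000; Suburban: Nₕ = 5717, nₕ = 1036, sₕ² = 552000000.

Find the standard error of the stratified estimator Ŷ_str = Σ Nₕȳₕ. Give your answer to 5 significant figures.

8.6525 × 10^6

Var(Ŷ_str) = Σₕ Nₕ²(1 − fₕ)sₕ²/nₕ.
Urban: 12818²·(1 − 878/12818)·161000000/878 = 2.8064412 × 10^13.
Rural: 4593²·(1 − 700/4593)·1274000000/700 = 3.2542599 × 10^13.
Suburban: 5717²·(1 − 1036/5717)·552000000/1036 = 1.4258904 × 10^13.
Sum = 7.4865915 × 10^13.
SE = √(7.4865915 × 10^13) = 8.6525 × 10^6.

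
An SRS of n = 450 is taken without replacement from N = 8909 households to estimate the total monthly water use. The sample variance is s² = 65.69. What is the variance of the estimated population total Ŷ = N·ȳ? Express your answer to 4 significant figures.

1.100 × 10^7

Var(Ŷ) = N²·Var(ȳ) = N²·(1 − n/N)·s²/n.
f = 450/8909 = 0.05051072; Var(ȳ) = 0.94948928·65.69/450 = 0.13860434.
Var(Ŷ) = 8909² · 0.13860434 = 1.1001065 × 10^7.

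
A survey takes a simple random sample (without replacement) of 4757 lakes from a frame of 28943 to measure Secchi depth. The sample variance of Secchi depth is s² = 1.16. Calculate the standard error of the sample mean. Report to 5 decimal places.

Under SRS without replacement, Var(ȳ) = (1 − f)·s²/n with f = n/N = 4757/28943 = 0.16435753.
Var(ȳ) = (1 − 0.16435753)·1.16/4757 = 0.83564247·2.4385117 × 10^-4 = 2.0377239 × 10^-4.
SE(ȳ) = √(2.0377239 × 10^-4) = 0.01427.

0.01427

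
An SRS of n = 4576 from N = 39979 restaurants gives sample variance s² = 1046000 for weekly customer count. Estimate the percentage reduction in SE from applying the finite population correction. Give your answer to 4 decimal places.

5.8969

f = n/N = 4576/39979 = 0.11446009.
SE_no-fpc = √(s²/n) = 15.118992; SE_fpc = √((1−f)s²/n) = 14.227445.
Ratio = √(1−f) = 0.94103130. Reduction = 100·(1 − 0.94103130) = 5.8969%.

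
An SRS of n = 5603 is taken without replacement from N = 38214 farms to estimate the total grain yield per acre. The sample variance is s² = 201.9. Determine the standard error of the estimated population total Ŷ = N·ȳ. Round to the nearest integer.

6701

Var(Ŷ) = N²·Var(ȳ) = N²·(1 − n/N)·s²/n.
f = 5603/38214 = 0.14662166; Var(ȳ) = 0.85337834·201.9/5603 = 0.030750863.
Var(Ŷ) = 38214² · 0.030750863 = 4.4905786 × 10^7.
SE(Ŷ) = √(4.4905786 × 10^7) = 6701.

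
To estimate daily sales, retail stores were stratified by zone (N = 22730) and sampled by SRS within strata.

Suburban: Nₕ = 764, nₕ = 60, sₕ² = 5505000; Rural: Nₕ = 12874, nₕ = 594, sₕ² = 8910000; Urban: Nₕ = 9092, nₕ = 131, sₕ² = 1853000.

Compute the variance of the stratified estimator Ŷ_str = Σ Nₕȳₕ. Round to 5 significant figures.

Var(Ŷ_str) = Σₕ Nₕ²(1 − fₕ)sₕ²/nₕ.
Suburban: 764²·(1 − 60/764)·5505000/60 = 4.9348288 × 10^10.
Rural: 12874²·(1 − 594/12874)·8910000/594 = 2.3713908 × 10^12.
Urban: 9092²·(1 − 131/9092)·1853000/131 = 1.1524445 × 10^12.
Sum = 3.5731836 × 10^12.

3.5732 × 10^12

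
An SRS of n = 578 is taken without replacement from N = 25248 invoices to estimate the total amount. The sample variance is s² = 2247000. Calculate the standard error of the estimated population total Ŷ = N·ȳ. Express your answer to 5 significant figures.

1.5561 × 10^6

Var(Ŷ) = N²·Var(ȳ) = N²·(1 − n/N)·s²/n.
f = 578/25248 = 0.02289290; Var(ȳ) = 0.97710710·2247000/578 = 3798.5461.
Var(Ŷ) = 25248² · 3798.5461 = 2.4214269 × 10^12.
SE(Ŷ) = √(2.4214269 × 10^12) = 1.5561 × 10^6.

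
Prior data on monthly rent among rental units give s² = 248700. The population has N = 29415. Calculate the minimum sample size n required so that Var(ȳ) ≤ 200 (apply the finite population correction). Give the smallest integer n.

1194

Without fpc, n₀ = s²/D = 248700/200 = 1243.5000.
With fpc, (1 − n/N)·s²/n ≤ D requires n ≥ n₀/(1 + n₀/N) = 1243.5000/(1 + 1243.5000/29415) = 1193.0640.
Rounding up, n = 1194.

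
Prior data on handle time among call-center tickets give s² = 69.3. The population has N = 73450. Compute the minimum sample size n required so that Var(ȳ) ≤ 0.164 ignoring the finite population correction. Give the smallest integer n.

423

Without fpc, n₀ = s²/D = 69.3/0.164 = 422.5610.
Rounding up, n = 423.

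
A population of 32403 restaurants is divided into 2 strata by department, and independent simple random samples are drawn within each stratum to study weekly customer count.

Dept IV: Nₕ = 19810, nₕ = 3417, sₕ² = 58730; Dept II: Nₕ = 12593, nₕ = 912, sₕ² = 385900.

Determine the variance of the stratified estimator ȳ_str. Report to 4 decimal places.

Var(ȳ_str) = Σₕ Wₕ²(1 − fₕ)sₕ²/nₕ with Wₕ = Nₕ/N, N = 32403.
Dept IV: Wₕ = 0.61136315; term = 0.61136315²·(1 − 0.17248864)·58730/3417 = 5.3160309.
Dept II: Wₕ = 0.38863685; term = 0.38863685²·(1 − 0.07242119)·385900/912 = 59.281437.
Sum = 64.597468.

64.5975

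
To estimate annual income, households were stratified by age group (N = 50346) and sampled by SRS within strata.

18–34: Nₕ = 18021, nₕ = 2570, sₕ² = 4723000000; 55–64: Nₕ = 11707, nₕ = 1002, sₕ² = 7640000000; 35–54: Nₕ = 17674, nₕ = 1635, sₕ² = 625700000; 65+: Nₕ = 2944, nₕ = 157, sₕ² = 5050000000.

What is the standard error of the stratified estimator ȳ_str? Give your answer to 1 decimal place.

851.9

Var(ȳ_str) = Σₕ Wₕ²(1 − fₕ)sₕ²/nₕ with Wₕ = Nₕ/N, N = 50346.
18–34: Wₕ = 0.35794303; term = 0.35794303²·(1 − 0.14261140)·4723000000/2570 = 201878.63.
55–64: Wₕ = 0.23253089; term = 0.23253089²·(1 − 0.08558982)·7640000000/1002 = 376988.4.
35–54: Wₕ = 0.35105073; term = 0.35105073²·(1 − 0.09250877)·625700000/1635 = 42798.702.
65+: Wₕ = 0.05847535; term = 0.05847535²·(1 − 0.05332880)·5050000000/157 = 104120.57.
Sum = 725786.3.
SE = √(725786.3) = 851.9.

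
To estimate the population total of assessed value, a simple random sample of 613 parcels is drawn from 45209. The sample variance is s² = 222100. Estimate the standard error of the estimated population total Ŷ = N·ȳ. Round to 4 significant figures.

854700

Var(Ŷ) = N²·Var(ȳ) = N²·(1 − n/N)·s²/n.
f = 613/45209 = 0.01355925; Var(ȳ) = 0.98644075·222100/613 = 357.40374.
Var(Ŷ) = 45209² · 357.40374 = 7.3048095 × 10^11.
SE(Ŷ) = √(7.3048095 × 10^11) = 854700.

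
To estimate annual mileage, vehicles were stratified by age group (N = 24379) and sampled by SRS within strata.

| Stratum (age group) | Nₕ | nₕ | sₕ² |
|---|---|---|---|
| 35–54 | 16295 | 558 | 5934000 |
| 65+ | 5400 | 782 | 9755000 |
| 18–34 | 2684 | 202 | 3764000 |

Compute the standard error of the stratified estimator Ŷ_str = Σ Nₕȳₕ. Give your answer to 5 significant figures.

Var(Ŷ_str) = Σₕ Nₕ²(1 − fₕ)sₕ²/nₕ.
35–54: 16295²·(1 − 558/16295)·5934000/558 = 2.7270283 × 10^12.
65+: 5400²·(1 − 782/5400)·9755000/782 = 3.1107722 × 10^11.
18–34: 2684²·(1 − 202/2684)·3764000/202 = 1.2413165 × 10^11.
Sum = 3.1622372 × 10^12.
SE = √(3.1622372 × 10^12) = 1.7783 × 10^6.

1.7783 × 10^6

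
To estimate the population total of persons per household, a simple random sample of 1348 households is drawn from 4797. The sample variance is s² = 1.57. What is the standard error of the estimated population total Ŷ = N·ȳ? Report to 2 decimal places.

138.81

Var(Ŷ) = N²·Var(ȳ) = N²·(1 − n/N)·s²/n.
f = 1348/4797 = 0.28100896; Var(ȳ) = 0.71899104·1.57/1348 = 8.3740054 × 10^-4.
Var(Ŷ) = 4797² · (8.3740054 × 10^-4) = 19269.599.
SE(Ŷ) = √(19269.599) = 138.81.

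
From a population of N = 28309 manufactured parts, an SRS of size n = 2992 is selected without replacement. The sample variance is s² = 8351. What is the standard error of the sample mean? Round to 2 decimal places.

Under SRS without replacement, Var(ȳ) = (1 − f)·s²/n with f = n/N = 2992/28309 = 0.10569077.
Var(ȳ) = (1 − 0.10569077)·8351/2992 = 0.89430923·2.7911096 = 2.4961151.
SE(ȳ) = √(2.4961151) = 1.58.

1.58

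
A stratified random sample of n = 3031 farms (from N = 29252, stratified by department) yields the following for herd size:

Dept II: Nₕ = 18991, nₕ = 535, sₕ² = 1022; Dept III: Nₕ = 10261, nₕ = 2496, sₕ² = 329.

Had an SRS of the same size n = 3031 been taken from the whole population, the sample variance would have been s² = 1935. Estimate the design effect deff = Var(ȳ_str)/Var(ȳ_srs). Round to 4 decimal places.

Var(ȳ_str) = Σ Wₕ²(1−fₕ)sₕ²/nₕ with Wₕ = Nₕ/29252:
  Dept II: (18991/29252)²·(1−535/18991)·1022/535 = 0.78247667
  Dept III: (10261/29252)²·(1−2496/10261)·329/2496 = 0.012273582
  → Var(ȳ_str) = 0.79475025.
Var(ȳ_srs) = (1 − 3031/29252)·1935/3031 = 0.57225384.
deff = 0.79475025 / 0.57225384 = 1.3888.

1.3888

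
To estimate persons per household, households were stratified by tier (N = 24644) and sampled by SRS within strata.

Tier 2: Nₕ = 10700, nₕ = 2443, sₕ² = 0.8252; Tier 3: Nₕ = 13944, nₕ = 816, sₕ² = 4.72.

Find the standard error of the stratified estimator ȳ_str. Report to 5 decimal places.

0.04234

Var(ȳ_str) = Σₕ Wₕ²(1 − fₕ)sₕ²/nₕ with Wₕ = Nₕ/N, N = 24644.
Tier 2: Wₕ = 0.43418276; term = 0.43418276²·(1 − 0.22831776)·0.8252/2443 = 4.9138219 × 10^-5.
Tier 3: Wₕ = 0.56581724; term = 0.56581724²·(1 − 0.05851979)·4.72/816 = 0.0017434736.
Sum = 0.0017926118.
SE = √(0.0017926118) = 0.04234.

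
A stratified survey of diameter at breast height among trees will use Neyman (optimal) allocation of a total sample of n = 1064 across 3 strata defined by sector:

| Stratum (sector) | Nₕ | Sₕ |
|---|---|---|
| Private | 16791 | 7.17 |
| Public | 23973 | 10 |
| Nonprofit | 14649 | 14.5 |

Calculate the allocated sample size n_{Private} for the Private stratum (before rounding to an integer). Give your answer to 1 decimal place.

223.7

Neyman allocation: nₕ = n·NₕSₕ / Σⱼ NⱼSⱼ.
Σ NⱼSⱼ = 16791·7.17 + 23973·10 + 14649·14.5 = 572531.97.
n_{Private} = 1064·16791·7.17 / 572531.97 = 223.7.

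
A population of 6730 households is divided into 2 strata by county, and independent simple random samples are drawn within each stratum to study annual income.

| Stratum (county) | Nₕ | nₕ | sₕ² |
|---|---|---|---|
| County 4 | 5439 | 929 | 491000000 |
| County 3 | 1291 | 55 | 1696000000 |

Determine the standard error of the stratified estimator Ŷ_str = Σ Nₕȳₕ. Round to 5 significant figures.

Var(Ŷ_str) = Σₕ Nₕ²(1 − fₕ)sₕ²/nₕ.
County 4: 5439²·(1 − 929/5439)·491000000/929 = 1.2964667 × 10^13.
County 3: 1291²·(1 − 55/1291)·1696000000/55 = 4.9204845 × 10^13.
Sum = 6.2169512 × 10^13.
SE = √(6.2169512 × 10^13) = 7.8848 × 10^6.

7.8848 × 10^6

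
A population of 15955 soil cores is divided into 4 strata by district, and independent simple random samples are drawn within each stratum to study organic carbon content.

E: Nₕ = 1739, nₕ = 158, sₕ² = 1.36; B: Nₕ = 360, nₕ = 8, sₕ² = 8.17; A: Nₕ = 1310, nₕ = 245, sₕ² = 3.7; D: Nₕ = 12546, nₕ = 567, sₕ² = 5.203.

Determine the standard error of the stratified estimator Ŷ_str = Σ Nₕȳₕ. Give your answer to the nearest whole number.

Var(Ŷ_str) = Σₕ Nₕ²(1 − fₕ)sₕ²/nₕ.
E: 1739²·(1 − 158/1739)·1.36/158 = 23665.369.
B: 360²·(1 − 8/360)·8.17/8 = 129412.8.
A: 1310²·(1 − 245/1310)·3.7/245 = 21069.612.
D: 12546²·(1 − 567/12546)·5.203/567 = 1.3791027 × 10^6.
Sum = 1.5532505 × 10^6.
SE = √(1.5532505 × 10^6) = 1246.

1246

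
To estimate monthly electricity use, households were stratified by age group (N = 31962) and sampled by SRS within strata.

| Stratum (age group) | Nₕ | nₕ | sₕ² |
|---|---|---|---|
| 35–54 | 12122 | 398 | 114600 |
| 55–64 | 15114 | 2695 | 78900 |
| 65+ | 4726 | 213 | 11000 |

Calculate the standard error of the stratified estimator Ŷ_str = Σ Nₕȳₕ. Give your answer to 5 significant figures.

217990

Var(Ŷ_str) = Σₕ Nₕ²(1 − fₕ)sₕ²/nₕ.
35–54: 12122²·(1 − 398/12122)·114600/398 = 4.0921509 × 10^10.
55–64: 15114²·(1 − 2695/15114)·78900/2695 = 5.4952098 × 10^9.
65+: 4726²·(1 − 213/4726)·11000/213 = 1.1014686 × 10^9.
Sum = 4.7518187 × 10^10.
SE = √(4.7518187 × 10^10) = 217990.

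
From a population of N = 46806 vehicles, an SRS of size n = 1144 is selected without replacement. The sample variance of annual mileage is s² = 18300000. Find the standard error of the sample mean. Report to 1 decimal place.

Under SRS without replacement, Var(ȳ) = (1 − f)·s²/n with f = n/N = 1144/46806 = 0.02444131.
Var(ȳ) = (1 − 0.02444131)·18300000/1144 = 0.97555869·15996.503 = 15605.528.
SE(ȳ) = √(15605.528) = 124.9.

124.9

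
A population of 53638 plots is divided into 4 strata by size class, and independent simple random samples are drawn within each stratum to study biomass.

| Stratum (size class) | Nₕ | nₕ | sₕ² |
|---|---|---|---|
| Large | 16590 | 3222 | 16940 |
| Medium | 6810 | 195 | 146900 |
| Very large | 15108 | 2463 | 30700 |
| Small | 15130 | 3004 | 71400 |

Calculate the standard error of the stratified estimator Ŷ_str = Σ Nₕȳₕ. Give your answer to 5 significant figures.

204560

Var(Ŷ_str) = Σₕ Nₕ²(1 − fₕ)sₕ²/nₕ.
Large: 16590²·(1 − 3222/16590)·16940/3222 = 1.1660058 × 10^9.
Medium: 6810²·(1 − 195/6810)·146900/195 = 3.3936273 × 10^10.
Very large: 15108²·(1 − 2463/15108)·30700/2463 = 2.3812214 × 10^9.
Small: 15130²·(1 − 3004/15130)·71400/3004 = 4.3606856 × 10^9.
Sum = 4.1844186 × 10^10.
SE = √(4.1844186 × 10^10) = 204560.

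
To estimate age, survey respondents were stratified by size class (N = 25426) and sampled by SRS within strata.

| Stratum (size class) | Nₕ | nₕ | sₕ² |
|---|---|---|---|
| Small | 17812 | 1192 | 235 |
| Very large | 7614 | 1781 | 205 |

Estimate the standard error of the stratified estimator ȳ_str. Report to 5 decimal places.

Var(ȳ_str) = Σₕ Wₕ²(1 − fₕ)sₕ²/nₕ with Wₕ = Nₕ/N, N = 25426.
Small: Wₕ = 0.70054275; term = 0.70054275²·(1 − 0.06692118)·235/1192 = 0.090277438.
Very large: Wₕ = 0.29945725; term = 0.29945725²·(1 − 0.23391122)·205/1781 = 0.007907491.
Sum = 0.098184929.
SE = √(0.098184929) = 0.31334.

0.31334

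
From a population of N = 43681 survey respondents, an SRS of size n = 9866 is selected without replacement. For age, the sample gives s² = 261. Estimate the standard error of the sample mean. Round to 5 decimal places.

0.14311

Under SRS without replacement, Var(ȳ) = (1 − f)·s²/n with f = n/N = 9866/43681 = 0.22586479.
Var(ȳ) = (1 − 0.22586479)·261/9866 = 0.77413521·0.02645449 = 0.020479352.
SE(ȳ) = √(0.020479352) = 0.14311.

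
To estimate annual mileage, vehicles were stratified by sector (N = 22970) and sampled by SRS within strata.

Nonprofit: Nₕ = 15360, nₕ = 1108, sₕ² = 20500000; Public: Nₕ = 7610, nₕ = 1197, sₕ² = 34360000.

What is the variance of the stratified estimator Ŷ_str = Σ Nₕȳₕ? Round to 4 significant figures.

5.451 × 10^12

Var(Ŷ_str) = Σₕ Nₕ²(1 − fₕ)sₕ²/nₕ.
Nonprofit: 15360²·(1 − 1108/15360)·20500000/1108 = 4.0502435 × 10^12.
Public: 7610²·(1 − 1197/7610)·34360000/1197 = 1.4008928 × 10^12.
Sum = 5.4511363 × 10^12.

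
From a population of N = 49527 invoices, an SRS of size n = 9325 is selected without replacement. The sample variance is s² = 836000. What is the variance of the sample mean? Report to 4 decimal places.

72.7718

Under SRS without replacement, Var(ȳ) = (1 − f)·s²/n with f = n/N = 9325/49527 = 0.18828114.
Var(ȳ) = (1 − 0.18828114)·836000/9325 = 0.81171886·89.651475 = 72.771793.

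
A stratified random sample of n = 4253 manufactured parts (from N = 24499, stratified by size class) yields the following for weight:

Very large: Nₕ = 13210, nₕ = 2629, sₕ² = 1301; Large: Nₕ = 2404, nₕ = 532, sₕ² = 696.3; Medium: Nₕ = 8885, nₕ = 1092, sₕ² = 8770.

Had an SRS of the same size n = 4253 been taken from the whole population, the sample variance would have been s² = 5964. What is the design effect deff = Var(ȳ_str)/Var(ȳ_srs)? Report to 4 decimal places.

0.9074

Var(ȳ_str) = Σ Wₕ²(1−fₕ)sₕ²/nₕ with Wₕ = Nₕ/24499:
  Very large: (13210/24499)²·(1−2629/13210)·1301/2629 = 0.11524432
  Large: (2404/24499)²·(1−532/2404)·696.3/532 = 0.0098136001
  Medium: (8885/24499)²·(1−1092/8885)·8770/1092 = 0.92649344
  → Var(ȳ_str) = 1.0515514.
Var(ȳ_srs) = (1 − 4253/24499)·5964/4253 = 1.1588657.
deff = 1.0515514 / 1.1588657 = 0.9074.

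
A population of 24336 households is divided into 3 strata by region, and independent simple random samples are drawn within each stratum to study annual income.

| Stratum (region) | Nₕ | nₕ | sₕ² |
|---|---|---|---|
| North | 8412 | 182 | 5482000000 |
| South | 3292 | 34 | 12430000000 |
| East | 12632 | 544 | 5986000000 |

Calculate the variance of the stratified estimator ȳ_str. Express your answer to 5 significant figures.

Var(ȳ_str) = Σₕ Wₕ²(1 − fₕ)sₕ²/nₕ with Wₕ = Nₕ/N, N = 24336.
North: Wₕ = 0.34566075; term = 0.34566075²·(1 − 0.02163576)·5482000000/182 = 3.5210188 × 10^6.
South: Wₕ = 0.13527285; term = 0.13527285²·(1 − 0.01032807)·12430000000/34 = 6.6207124 × 10^6.
East: Wₕ = 0.51906640; term = 0.51906640²·(1 − 0.04306523)·5986000000/544 = 2.8370435 × 10^6.
Sum = 1.2978775 × 10^7.

1.2979 × 10^7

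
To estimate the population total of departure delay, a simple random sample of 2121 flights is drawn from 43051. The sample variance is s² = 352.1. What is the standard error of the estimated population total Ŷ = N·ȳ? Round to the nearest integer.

17103

Var(Ŷ) = N²·Var(ȳ) = N²·(1 − n/N)·s²/n.
f = 2121/43051 = 0.04926715; Var(ȳ) = 0.95073285·352.1/2121 = 0.15782793.
Var(Ŷ) = 43051² · 0.15782793 = 2.9251649 × 10^8.
SE(Ŷ) = √(2.9251649 × 10^8) = 17103.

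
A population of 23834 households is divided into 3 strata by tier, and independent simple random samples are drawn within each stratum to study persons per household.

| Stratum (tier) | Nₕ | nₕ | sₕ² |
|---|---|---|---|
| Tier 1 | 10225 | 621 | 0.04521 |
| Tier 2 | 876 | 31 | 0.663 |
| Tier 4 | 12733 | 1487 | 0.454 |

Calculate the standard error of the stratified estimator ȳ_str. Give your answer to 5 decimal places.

0.01084

Var(ȳ_str) = Σₕ Wₕ²(1 − fₕ)sₕ²/nₕ with Wₕ = Nₕ/N, N = 23834.
Tier 1: Wₕ = 0.42900898; term = 0.42900898²·(1 − 0.06073350)·0.04521/621 = 1.2585327 × 10^-5.
Tier 2: Wₕ = 0.03675422; term = 0.03675422²·(1 − 0.03538813)·0.663/31 = 2.7868833 × 10^-5.
Tier 4: Wₕ = 0.53423680; term = 0.53423680²·(1 − 0.11678316)·0.454/1487 = 7.6962618 × 10^-5.
Sum = 1.1741678 × 10^-4.
SE = √(1.1741678 × 10^-4) = 0.01084.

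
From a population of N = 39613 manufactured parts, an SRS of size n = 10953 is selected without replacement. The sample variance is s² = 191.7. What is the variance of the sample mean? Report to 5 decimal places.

Under SRS without replacement, Var(ȳ) = (1 − f)·s²/n with f = n/N = 10953/39613 = 0.27650014.
Var(ȳ) = (1 − 0.27650014)·191.7/10953 = 0.72349986·0.017502054 = 0.012662734.

0.01266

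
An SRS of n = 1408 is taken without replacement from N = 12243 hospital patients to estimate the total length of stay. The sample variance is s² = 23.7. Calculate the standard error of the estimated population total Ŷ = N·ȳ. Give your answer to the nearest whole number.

1494

Var(Ŷ) = N²·Var(ȳ) = N²·(1 − n/N)·s²/n.
f = 1408/12243 = 0.11500449; Var(ȳ) = 0.88499551·23.7/1408 = 0.014896586.
Var(Ŷ) = 12243² · 0.014896586 = 2.2328649 × 10^6.
SE(Ŷ) = √(2.2328649 × 10^6) = 1494.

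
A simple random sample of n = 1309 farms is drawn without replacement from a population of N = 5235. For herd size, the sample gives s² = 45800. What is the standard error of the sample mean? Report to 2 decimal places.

Under SRS without replacement, Var(ȳ) = (1 − f)·s²/n with f = n/N = 1309/5235 = 0.25004776.
Var(ȳ) = (1 − 0.25004776)·45800/1309 = 0.74995224·34.988541 = 26.239735.
SE(ȳ) = √(26.239735) = 5.12.

5.12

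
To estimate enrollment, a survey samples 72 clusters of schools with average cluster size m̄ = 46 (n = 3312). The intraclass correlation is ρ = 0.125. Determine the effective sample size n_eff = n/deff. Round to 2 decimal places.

499.92

deff = 1 + (46 − 1)·0.125 = 1 + 5.625 = 6.625.
n_eff = 3312 / 6.625 = 499.92.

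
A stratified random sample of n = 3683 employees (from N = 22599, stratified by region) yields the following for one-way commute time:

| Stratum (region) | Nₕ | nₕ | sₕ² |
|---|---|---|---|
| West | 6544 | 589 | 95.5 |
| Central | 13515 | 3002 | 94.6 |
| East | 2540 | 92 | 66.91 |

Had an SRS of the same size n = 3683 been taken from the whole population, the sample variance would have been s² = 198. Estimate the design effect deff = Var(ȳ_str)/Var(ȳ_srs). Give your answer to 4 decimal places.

0.6665

Var(ȳ_str) = Σ Wₕ²(1−fₕ)sₕ²/nₕ with Wₕ = Nₕ/22599:
  West: (6544/22599)²·(1−589/6544)·95.5/589 = 0.012371851
  Central: (13515/22599)²·(1−3002/13515)·94.6/3002 = 0.0087668731
  East: (2540/22599)²·(1−92/2540)·66.91/92 = 0.0088546192
  → Var(ȳ_str) = 0.029993343.
Var(ȳ_srs) = (1 − 3683/22599)·198/3683 = 0.044999072.
deff = 0.029993343 / 0.044999072 = 0.6665.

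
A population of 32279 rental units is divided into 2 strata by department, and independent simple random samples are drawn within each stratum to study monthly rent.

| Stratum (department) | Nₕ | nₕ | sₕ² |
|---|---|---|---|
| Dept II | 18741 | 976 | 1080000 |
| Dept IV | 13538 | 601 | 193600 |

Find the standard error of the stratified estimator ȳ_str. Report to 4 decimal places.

20.1923

Var(ȳ_str) = Σₕ Wₕ²(1 − fₕ)sₕ²/nₕ with Wₕ = Nₕ/N, N = 32279.
Dept II: Wₕ = 0.58059419; term = 0.58059419²·(1 − 0.05207833)·1080000/976 = 353.58332.
Dept IV: Wₕ = 0.41940581; term = 0.41940581²·(1 − 0.04439356)·193600/601 = 54.147552.
Sum = 407.73087.
SE = √(407.73087) = 20.1923.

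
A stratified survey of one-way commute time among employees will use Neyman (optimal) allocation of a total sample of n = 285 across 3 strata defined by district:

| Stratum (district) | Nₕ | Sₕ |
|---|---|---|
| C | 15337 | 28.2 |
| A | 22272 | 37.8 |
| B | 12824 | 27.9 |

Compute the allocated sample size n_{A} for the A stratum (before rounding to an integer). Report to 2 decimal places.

Neyman allocation: nₕ = n·NₕSₕ / Σⱼ NⱼSⱼ.
Σ NⱼSⱼ = 15337·28.2 + 22272·37.8 + 12824·27.9 = 1.6321746 × 10^6.
n_{A} = 285·22272·37.8 / (1.6321746 × 10^6) = 147.00.

147.00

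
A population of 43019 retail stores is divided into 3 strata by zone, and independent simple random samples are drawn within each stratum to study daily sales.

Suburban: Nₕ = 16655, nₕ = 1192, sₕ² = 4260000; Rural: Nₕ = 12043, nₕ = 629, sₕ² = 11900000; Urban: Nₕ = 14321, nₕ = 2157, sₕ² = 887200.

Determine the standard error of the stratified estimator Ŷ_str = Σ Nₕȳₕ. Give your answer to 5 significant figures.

1.8954 × 10^6

Var(Ŷ_str) = Σₕ Nₕ²(1 − fₕ)sₕ²/nₕ.
Suburban: 16655²·(1 − 1192/16655)·4260000/1192 = 9.2038967 × 10^11.
Rural: 12043²·(1 − 629/12043)·11900000/629 = 2.6005719 × 10^12.
Urban: 14321²·(1 − 2157/14321)·887200/2157 = 7.1650817 × 10^10.
Sum = 3.5926124 × 10^12.
SE = √(3.5926124 × 10^12) = 1.8954 × 10^6.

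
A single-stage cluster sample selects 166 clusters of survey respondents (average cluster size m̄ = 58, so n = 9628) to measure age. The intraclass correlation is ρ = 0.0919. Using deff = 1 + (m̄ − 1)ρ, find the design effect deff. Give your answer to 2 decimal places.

deff = 1 + (58 − 1)·0.0919 = 1 + 5.2383 = 6.2383.

6.24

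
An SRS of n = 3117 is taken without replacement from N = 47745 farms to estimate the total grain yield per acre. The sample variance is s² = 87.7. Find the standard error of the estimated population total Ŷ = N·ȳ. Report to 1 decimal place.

7742.8

Var(Ŷ) = N²·Var(ȳ) = N²·(1 − n/N)·s²/n.
f = 3117/47745 = 0.06528432; Var(ȳ) = 0.93471568·87.7/3117 = 0.026299187.
Var(Ŷ) = 47745² · 0.026299187 = 5.9951233 × 10^7.
SE(Ŷ) = √(5.9951233 × 10^7) = 7742.8.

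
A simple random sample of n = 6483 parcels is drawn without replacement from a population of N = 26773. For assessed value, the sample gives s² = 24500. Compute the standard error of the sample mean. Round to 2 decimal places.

Under SRS without replacement, Var(ȳ) = (1 − f)·s²/n with f = n/N = 6483/26773 = 0.24214694.
Var(ȳ) = (1 − 0.24214694)·24500/6483 = 0.75785306·3.7791146 = 2.8640136.
SE(ȳ) = √(2.8640136) = 1.69.

1.69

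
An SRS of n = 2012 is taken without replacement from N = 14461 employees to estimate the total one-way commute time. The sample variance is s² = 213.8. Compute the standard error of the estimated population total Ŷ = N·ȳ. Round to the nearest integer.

4374

Var(Ŷ) = N²·Var(ȳ) = N²·(1 − n/N)·s²/n.
f = 2012/14461 = 0.13913284; Var(ȳ) = 0.86086716·213.8/2012 = 0.091477832.
Var(Ŷ) = 14461² · 0.091477832 = 1.9129892 × 10^7.
SE(Ŷ) = √(1.9129892 × 10^7) = 4374.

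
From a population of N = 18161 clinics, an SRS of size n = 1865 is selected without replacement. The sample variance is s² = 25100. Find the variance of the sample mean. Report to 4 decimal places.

12.0764

Under SRS without replacement, Var(ȳ) = (1 − f)·s²/n with f = n/N = 1865/18161 = 0.10269258.
Var(ȳ) = (1 − 0.10269258)·25100/1865 = 0.89730742·13.458445 = 12.076363.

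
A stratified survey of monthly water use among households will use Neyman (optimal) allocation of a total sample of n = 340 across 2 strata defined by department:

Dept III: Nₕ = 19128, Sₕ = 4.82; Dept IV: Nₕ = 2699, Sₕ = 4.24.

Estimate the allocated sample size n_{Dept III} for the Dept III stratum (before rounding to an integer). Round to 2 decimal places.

302.46

Neyman allocation: nₕ = n·NₕSₕ / Σⱼ NⱼSⱼ.
Σ NⱼSⱼ = 19128·4.82 + 2699·4.24 = 103640.72.
n_{Dept III} = 340·19128·4.82 / 103640.72 = 302.46.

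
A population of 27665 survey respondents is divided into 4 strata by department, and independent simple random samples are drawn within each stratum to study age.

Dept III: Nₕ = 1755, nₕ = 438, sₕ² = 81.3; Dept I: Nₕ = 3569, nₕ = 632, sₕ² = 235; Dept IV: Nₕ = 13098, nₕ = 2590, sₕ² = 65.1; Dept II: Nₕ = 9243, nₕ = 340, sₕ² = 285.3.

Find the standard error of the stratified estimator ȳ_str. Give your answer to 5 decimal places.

Var(ȳ_str) = Σₕ Wₕ²(1 − fₕ)sₕ²/nₕ with Wₕ = Nₕ/N, N = 27665.
Dept III: Wₕ = 0.06343756; term = 0.06343756²·(1 − 0.24957265)·81.3/438 = 5.6055468 × 10^-4.
Dept I: Wₕ = 0.12900777; term = 0.12900777²·(1 − 0.17708041)·235/632 = 0.0050926043.
Dept IV: Wₕ = 0.47345021; term = 0.47345021²·(1 − 0.19774011)·65.1/2590 = 0.0045200676.
Dept II: Wₕ = 0.33410446; term = 0.33410446²·(1 − 0.03678459)·285.3/340 = 0.090221664.
Sum = 0.10039489.
SE = √(0.10039489) = 0.31685.

0.31685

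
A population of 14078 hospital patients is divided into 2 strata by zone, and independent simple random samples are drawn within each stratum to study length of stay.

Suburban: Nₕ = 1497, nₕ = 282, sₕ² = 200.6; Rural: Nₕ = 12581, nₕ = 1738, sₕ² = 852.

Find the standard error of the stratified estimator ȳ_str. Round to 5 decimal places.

0.58647

Var(ȳ_str) = Σₕ Wₕ²(1 − fₕ)sₕ²/nₕ with Wₕ = Nₕ/N, N = 14078.
Suburban: Wₕ = 0.10633613; term = 0.10633613²·(1 − 0.18837675)·200.6/282 = 0.006528268.
Rural: Wₕ = 0.89366387; term = 0.89366387²·(1 − 0.13814482)·852/1738 = 0.33742132.
Sum = 0.34394959.
SE = √(0.34394959) = 0.58647.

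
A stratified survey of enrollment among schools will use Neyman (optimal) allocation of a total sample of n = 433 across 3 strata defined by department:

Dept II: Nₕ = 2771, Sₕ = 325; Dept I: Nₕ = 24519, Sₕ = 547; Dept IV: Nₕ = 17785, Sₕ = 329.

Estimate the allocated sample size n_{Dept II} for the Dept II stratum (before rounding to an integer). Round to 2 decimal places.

Neyman allocation: nₕ = n·NₕSₕ / Σⱼ NⱼSⱼ.
Σ NⱼSⱼ = 2771·325 + 24519·547 + 17785·329 = 2.0163733 × 10^7.
n_{Dept II} = 433·2771·325 / (2.0163733 × 10^7) = 19.34.

19.34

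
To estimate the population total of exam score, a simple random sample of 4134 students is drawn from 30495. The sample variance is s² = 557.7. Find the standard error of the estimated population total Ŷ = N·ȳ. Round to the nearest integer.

Var(Ŷ) = N²·Var(ȳ) = N²·(1 − n/N)·s²/n.
f = 4134/30495 = 0.13556321; Var(ȳ) = 0.86443679·557.7/4134 = 0.11661742.
Var(Ŷ) = 30495² · 0.11661742 = 1.0844779 × 10^8.
SE(Ŷ) = √(1.0844779 × 10^8) = 10414.

10414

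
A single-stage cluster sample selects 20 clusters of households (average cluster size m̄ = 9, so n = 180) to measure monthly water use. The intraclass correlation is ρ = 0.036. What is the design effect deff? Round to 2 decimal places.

deff = 1 + (9 − 1)·0.036 = 1 + 0.288 = 1.288.

1.29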